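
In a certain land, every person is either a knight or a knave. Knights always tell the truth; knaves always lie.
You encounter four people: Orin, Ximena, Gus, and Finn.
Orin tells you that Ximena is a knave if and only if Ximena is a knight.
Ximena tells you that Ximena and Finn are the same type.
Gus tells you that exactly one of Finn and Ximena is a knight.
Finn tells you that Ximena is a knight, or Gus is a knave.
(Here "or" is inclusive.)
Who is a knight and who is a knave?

Orin is a knave, Ximena is a knight, Gus is a knave, and Finn is a knight.

Orin is a knave, and the claim "Ximena is a knave if and only if Ximena is a knight" is indeed false.
Ximena is a knight; "Ximena and Finn are the same type" is true, as required.
Gus is a knave, and the claim "exactly one of Finn and Ximena is a knight" is indeed false.
Finn is a knight, so "Ximena is a knight, or Gus is a knave" must be true — and it is.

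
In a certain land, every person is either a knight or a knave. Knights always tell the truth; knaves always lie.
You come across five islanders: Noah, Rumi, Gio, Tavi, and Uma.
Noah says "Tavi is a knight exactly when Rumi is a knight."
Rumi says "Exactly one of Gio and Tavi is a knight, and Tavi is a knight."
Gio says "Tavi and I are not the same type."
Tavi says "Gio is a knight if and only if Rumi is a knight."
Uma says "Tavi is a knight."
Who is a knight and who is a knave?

Noah is a knight, Rumi is a knave, Gio is a knight, Tavi is a knave, and Uma is a knave.

Suppose Noah is a knave. Then Noah's statement "Tavi is a knight exactly when Rumi is a knight" would have to be false. Checking the 16 ways to assign the others, none is consistent with every speaker.
(For instance, with Rumi=knave, Gio=knight, Tavi=knave, Uma=knave, Noah's claim "Tavi is a knight exactly when Rumi is a knight" comes out true where it would need to be false.)
So Noah must be a knight, making "Tavi is a knight exactly when Rumi is a knight" true. Taking Noah=knight, Rumi=knave, Gio=knight, Tavi=knave, Uma=knave, each remaining statement checks out:
  Rumi (knave): "exactly one of Gio and Tavi is a knight, and Tavi is a knight" — false. ✓
  Gio (knight): "Tavi and I are not the same type" — true. ✓
  Tavi (knave): "Gio is a knight if and only if Rumi is a knight" — false. ✓
  Uma (knave): "Tavi is a knight" — false. ✓
This is the unique consistent assignment.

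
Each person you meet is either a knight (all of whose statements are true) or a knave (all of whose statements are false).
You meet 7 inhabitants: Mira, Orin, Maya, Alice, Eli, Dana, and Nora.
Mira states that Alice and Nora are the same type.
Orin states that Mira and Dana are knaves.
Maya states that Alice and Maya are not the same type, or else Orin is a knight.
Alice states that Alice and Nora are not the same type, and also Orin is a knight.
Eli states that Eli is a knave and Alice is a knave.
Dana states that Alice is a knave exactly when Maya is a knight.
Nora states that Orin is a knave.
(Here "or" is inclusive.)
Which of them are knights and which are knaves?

Mira is a knave, Orin is a knight, Maya is a knight, Alice is a knight, Eli is a knave, Dana is a knave, and Nora is a knave.

As a knave, Mira's statement "Alice and Nora are the same type" should be False; it is.
Since Orin is a knight, "Mira and Dana are knaves" needs to be true, which holds.
Maya is a knight, so "Alice and Maya are not the same type, or else Orin is a knight" must be true — and it is.
Alice is a knight; "Alice and Nora are not the same type, and also Orin is a knight" is true, as required.
Eli is a knave, and the claim "Eli is a knave and Alice is a knave" is indeed False.
As a knave, Dana's statement "Alice is a knave exactly when Maya is a knight" should be False; it is.
Nora is a knave, and the claim "Orin is a knave" is indeed False.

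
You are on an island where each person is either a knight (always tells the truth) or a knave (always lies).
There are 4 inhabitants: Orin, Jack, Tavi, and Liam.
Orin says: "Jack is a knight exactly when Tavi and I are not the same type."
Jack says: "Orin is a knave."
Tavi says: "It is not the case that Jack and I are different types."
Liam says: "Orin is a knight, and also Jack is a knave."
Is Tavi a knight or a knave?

Tavi is a knave.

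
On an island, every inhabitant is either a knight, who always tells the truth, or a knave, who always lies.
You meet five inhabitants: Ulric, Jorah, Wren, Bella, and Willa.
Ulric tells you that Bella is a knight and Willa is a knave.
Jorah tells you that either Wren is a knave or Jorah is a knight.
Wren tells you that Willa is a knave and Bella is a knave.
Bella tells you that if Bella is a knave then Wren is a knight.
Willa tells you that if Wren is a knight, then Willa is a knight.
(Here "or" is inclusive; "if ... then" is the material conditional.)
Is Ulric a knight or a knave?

Ulric is a knave.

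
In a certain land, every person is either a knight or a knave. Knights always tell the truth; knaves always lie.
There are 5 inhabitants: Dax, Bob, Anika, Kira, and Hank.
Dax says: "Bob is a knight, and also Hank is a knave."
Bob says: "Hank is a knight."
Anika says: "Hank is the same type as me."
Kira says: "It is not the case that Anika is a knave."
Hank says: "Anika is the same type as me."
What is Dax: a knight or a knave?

Consistent assignments: {Dax=knave, Bob=knight, Anika=knight, Kira=knight, Hank=knight}
In every consistent assignment, Dax is a knave.

Dax is a knave.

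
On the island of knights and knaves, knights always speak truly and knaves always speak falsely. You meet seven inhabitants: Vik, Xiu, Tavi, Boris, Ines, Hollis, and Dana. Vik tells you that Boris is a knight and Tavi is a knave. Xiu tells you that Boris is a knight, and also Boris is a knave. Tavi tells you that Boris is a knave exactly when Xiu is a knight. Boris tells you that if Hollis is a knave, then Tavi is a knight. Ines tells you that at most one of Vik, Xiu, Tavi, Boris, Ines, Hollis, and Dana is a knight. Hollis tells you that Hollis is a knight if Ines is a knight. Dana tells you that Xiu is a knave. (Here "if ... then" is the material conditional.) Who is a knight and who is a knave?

Vik is a knave, Xiu is a knave, Tavi is a knight, Boris is a knight, Ines is a knave, Hollis is a knight, and Dana is a knight.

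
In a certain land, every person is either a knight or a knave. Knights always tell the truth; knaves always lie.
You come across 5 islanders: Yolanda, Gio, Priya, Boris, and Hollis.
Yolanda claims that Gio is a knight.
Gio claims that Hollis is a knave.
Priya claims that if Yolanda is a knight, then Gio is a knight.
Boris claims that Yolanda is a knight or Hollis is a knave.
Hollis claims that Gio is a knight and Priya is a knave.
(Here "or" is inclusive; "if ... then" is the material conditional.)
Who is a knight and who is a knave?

Yolanda is a knight, so "Gio is a knight" must be true — and it is.
Gio (knight): "Hollis is a knave" — true. ✓
Priya is a knight; "if Yolanda is a knight, then Gio is a knight" is true, as required.
Boris is a knight, and the claim "Yolanda is a knight or Hollis is a knave" is indeed true.
Hollis is a knave, and the claim "Gio is a knight and Priya is a knave" is indeed false.

Yolanda is a knight, Gio is a knight, Priya is a knight, Boris is a knight, and Hollis is a knave.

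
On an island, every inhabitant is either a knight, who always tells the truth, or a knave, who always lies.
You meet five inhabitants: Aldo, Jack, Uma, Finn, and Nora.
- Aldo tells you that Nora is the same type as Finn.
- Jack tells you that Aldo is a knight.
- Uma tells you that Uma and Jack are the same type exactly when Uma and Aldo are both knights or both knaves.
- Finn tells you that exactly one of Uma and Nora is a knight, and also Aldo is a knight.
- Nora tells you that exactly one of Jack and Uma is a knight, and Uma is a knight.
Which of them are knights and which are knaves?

Aldo is a knave, Jack is a knave, Uma is a knight, Finn is a knave, and Nora is a knight.

Aldo is a knave; "Nora is the same type as Finn" is false, as required.
Jack is a knave, so "Aldo is a knight" must be false — and it is.
Uma is a knight, and the claim "Uma and Jack are the same type exactly when Uma and Aldo are both knights or both knaves" is indeed true.
Finn is a knave, so "exactly one of Uma and Nora is a knight, and also Aldo is a knight" must be false — and it is.
Nora (knight): "exactly one of Jack and Uma is a knight, and Uma is a knight" — true. ✓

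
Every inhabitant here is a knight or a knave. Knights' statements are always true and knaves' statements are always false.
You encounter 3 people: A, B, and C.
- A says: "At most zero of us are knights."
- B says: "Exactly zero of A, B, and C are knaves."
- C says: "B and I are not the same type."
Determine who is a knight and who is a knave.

A is a knave, B is a knave, and C is a knight.

A (knave): "at most zero of us are knights" — False. ✓
B is a knave, so "exactly zero of A, B, and C are knaves" must be False — and it is.
C is a knight; "B and I are not the same type" is true, as required.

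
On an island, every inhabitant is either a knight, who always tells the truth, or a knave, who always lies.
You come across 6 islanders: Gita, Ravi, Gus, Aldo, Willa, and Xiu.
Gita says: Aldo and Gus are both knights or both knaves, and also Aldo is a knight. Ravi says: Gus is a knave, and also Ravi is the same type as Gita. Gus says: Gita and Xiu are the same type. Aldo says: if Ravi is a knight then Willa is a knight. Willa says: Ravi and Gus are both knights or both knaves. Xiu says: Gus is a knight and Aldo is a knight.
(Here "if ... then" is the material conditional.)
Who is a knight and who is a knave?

Gita is a knight, and the claim "Aldo and Gus are both knights or both knaves, and also Aldo is a knight" is indeed true.
Ravi is a knave; "Gus is a knave, and also Ravi is the same type as Gita" is false, as required.
Since Gus is a knight, "Gita and Xiu are the same type" needs to be true, which holds.
Aldo is a knight, so "if Ravi is a knight then Willa is a knight" must be true — and it is.
As a knave, Willa's statement "Ravi and Gus are both knights or both knaves" should be false; it is.
Since Xiu is a knight, "Gus is a knight and Aldo is a knight" needs to be true, which holds.

Gita is a knight, Ravi is a knave, Gus is a knight, Aldo is a knight, Willa is a knave, and Xiu is a knight.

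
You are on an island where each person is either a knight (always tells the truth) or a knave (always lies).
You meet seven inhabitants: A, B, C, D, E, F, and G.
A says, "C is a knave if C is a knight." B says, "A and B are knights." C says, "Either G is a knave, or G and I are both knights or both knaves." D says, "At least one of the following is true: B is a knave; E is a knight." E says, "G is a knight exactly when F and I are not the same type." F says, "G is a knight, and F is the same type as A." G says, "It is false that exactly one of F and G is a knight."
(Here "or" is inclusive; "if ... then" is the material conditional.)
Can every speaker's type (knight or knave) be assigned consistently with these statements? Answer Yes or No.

No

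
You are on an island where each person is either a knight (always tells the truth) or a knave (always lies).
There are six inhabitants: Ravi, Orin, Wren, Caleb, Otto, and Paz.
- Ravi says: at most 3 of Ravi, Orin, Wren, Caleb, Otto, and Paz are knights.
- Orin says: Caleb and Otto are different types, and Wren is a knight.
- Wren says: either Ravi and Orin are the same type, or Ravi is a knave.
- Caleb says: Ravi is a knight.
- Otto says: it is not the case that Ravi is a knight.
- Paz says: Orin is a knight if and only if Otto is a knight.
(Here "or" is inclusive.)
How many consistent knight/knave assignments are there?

2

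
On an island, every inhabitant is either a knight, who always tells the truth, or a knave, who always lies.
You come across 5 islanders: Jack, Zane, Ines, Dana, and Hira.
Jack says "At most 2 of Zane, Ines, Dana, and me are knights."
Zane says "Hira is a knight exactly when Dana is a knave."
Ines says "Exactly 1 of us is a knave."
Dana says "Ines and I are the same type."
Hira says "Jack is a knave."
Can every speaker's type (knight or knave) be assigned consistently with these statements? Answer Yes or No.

No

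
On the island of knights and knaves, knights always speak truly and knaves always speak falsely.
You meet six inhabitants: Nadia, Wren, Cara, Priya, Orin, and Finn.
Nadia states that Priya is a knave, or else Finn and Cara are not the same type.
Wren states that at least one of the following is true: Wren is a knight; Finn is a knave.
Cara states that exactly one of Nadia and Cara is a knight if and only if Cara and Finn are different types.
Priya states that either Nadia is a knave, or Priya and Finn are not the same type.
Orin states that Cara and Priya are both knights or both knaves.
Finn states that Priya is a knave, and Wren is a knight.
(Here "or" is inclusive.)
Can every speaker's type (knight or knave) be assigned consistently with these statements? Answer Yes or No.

No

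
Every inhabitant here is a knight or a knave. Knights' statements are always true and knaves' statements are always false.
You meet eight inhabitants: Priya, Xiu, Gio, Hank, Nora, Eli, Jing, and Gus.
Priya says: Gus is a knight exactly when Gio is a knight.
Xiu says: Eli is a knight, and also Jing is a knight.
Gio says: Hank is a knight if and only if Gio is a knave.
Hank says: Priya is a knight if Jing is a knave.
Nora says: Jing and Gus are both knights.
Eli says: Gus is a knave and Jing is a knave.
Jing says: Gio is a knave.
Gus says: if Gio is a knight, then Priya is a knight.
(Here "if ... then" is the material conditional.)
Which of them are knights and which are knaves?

Priya is a knave, Xiu is a knave, Gio is a knight, Hank is a knave, Nora is a knave, Eli is a knight, Jing is a knave, and Gus is a knave.

As a knave, Priya's statement "Gus is a knight exactly when Gio is a knight" should be false; it is.
Since Xiu is a knave, "Eli is a knight, and also Jing is a knight" needs to be false, which holds.
Since Gio is a knight, "Hank is a knight if and only if Gio is a knave" needs to be True, which holds.
Since Hank is a knave, "Priya is a knight if Jing is a knave" needs to be false, which holds.
Since Nora is a knave, "Jing and Gus are both knights" needs to be false, which holds.
Eli is a knight; "Gus is a knave and Jing is a knave" is True, as required.
Jing (knave): "Gio is a knave" — false. ✓
Gus is a knave; "if Gio is a knight, then Priya is a knight" is false, as required.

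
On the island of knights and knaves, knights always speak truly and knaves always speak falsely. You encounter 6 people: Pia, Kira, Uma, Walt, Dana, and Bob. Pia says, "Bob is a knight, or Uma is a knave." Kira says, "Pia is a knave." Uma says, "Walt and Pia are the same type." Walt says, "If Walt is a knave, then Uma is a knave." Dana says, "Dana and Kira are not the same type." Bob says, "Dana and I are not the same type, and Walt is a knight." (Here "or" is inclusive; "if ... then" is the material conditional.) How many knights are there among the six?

4

The unique consistent assignment is Pia=knight, Kira=knave, Uma=knight, Walt=knight, Dana=knave, Bob=knight.
That has 4 knights.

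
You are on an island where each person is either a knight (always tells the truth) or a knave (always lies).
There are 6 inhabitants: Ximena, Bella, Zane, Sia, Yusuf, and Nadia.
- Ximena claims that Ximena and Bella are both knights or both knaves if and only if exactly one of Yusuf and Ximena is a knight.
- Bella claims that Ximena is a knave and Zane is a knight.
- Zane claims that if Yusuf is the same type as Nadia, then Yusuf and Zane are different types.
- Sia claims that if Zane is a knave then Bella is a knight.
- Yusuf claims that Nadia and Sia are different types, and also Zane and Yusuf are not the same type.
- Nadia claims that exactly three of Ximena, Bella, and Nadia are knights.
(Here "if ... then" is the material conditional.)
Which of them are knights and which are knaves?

Ximena (knave): "Ximena and Bella are both knights or both knaves if and only if exactly one of Yusuf and Ximena is a knight" — False. ✓
Bella is a knave, so "Ximena is a knave and Zane is a knight" must be False — and it is.
Zane is a knave, so "if Yusuf is the same type as Nadia, then Yusuf and Zane are different types" must be False — and it is.
Sia (knave): "if Zane is a knave then Bella is a knight" — False. ✓
Yusuf is a knave; "Nadia and Sia are different types, and also Zane and Yusuf are not the same type" is False, as required.
Nadia is a knave, and the claim "exactly three of Ximena, Bella, and Nadia are knights" is indeed False.

Ximena is a knave, Bella is a knave, Zane is a knave, Sia is a knave, Yusuf is a knave, and Nadia is a knave.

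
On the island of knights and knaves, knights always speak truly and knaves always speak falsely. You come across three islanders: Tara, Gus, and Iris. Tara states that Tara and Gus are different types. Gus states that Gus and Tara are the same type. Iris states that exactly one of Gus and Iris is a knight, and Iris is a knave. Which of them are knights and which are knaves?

Knights: Tara. Knaves: Gus and Iris.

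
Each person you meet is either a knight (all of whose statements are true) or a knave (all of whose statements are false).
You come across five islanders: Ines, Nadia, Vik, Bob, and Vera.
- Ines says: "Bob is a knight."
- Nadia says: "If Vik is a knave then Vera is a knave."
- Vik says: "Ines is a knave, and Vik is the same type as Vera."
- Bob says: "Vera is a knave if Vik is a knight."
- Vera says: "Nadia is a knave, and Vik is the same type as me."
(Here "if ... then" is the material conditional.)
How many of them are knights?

3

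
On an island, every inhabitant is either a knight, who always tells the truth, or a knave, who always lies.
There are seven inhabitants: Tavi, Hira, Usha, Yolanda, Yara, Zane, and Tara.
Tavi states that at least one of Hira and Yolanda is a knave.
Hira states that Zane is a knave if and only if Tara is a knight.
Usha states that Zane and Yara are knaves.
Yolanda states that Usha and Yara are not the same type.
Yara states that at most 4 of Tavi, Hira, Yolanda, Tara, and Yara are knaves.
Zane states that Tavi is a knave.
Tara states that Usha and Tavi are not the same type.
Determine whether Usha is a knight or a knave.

Consistent assignments: {Tavi=knave, Hira=knight, Usha=knave, Yolanda=knight, Yara=knight, Zane=knight, Tara=knave}
In every consistent assignment, Usha is a knave.

Usha is a knave.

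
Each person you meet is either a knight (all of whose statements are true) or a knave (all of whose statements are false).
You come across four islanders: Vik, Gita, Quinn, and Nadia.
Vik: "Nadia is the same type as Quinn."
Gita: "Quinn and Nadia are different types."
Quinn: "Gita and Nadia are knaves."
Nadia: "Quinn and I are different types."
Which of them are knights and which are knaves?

Vik (knave): "Nadia is the same type as Quinn" — False. ✓
As a knight, Gita's statement "Quinn and Nadia are different types" should be True; it is.
Quinn is a knave; "Gita and Nadia are knaves" is False, as required.
Nadia (knight): "Quinn and I are different types" — True. ✓

Vik is a knave, Gita is a knight, Quinn is a knave, and Nadia is a knight.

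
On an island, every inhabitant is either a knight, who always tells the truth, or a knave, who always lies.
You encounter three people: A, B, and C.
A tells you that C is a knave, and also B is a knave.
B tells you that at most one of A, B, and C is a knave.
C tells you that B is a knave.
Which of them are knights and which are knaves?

Knights: C. Knaves: A and B.

A is a knave, so "C is a knave, and also B is a knave" must be false — and it is.
Since B is a knave, "at most one of A, B, and C is a knave" needs to be false, which holds.
C is a knight; "B is a knave" is True, as required.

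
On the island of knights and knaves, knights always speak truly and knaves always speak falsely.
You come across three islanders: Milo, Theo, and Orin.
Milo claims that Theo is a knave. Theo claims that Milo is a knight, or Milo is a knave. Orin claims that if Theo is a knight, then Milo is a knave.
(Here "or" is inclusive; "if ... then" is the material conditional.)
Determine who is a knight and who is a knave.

Milo (knave): "Theo is a knave" — False. ✓
Theo (knight): "Milo is a knight, or Milo is a knave" — true. ✓
Since Orin is a knight, "if Theo is a knight, then Milo is a knave" needs to be true, which holds.

Milo is a knave, Theo is a knight, and Orin is a knight.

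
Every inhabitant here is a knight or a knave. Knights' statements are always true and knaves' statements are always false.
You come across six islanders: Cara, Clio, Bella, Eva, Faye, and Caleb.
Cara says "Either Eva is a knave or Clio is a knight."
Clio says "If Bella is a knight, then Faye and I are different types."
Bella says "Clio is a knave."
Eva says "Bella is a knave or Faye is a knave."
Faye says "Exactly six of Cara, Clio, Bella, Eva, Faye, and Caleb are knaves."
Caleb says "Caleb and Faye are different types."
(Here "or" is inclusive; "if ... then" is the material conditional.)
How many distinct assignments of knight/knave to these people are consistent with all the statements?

4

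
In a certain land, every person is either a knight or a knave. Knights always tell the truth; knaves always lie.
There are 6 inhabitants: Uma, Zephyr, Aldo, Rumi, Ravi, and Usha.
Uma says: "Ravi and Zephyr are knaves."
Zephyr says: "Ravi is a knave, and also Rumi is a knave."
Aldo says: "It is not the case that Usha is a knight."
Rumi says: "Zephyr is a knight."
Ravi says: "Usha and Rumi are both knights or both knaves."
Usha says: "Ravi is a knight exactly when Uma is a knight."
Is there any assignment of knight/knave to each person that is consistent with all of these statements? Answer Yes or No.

One consistent assignment: Uma=knave, Zephyr=knave, Aldo=knight, Rumi=knave, Ravi=knight, Usha=knave.

Yes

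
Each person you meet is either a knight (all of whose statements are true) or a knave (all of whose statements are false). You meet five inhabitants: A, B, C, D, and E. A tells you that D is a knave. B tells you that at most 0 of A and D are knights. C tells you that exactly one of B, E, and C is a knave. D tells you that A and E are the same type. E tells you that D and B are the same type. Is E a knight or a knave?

Consistent assignments: {A=knave, B=knave, C=knave, D=knight, E=knave}
In every consistent assignment, E is a knave.

E is a knave.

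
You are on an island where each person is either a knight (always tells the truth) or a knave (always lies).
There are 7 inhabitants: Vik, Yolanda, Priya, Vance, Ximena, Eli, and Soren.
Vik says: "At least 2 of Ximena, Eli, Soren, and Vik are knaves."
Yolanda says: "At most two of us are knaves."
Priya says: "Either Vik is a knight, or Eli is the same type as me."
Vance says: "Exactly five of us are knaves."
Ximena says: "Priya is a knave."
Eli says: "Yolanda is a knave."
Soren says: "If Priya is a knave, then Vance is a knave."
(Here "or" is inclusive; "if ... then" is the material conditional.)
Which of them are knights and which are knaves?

Vik is a knave, Yolanda is a knave, Priya is a knave, Vance is a knave, Ximena is a knight, Eli is a knight, and Soren is a knight.

Vik is a knave; "at least 2 of Ximena, Eli, Soren, and Vik are knaves" is false, as required.
As a knave, Yolanda's statement "at most two of us are knaves" should be false; it is.
Since Priya is a knave, "either Vik is a knight, or Eli is the same type as me" needs to be false, which holds.
As a knave, Vance's statement "exactly five of us are knaves" should be false; it is.
Ximena is a knight; "Priya is a knave" is true, as required.
Eli is a knight, and the claim "Yolanda is a knave" is indeed true.
As a knight, Soren's statement "if Priya is a knave, then Vance is a knave" should be true; it is.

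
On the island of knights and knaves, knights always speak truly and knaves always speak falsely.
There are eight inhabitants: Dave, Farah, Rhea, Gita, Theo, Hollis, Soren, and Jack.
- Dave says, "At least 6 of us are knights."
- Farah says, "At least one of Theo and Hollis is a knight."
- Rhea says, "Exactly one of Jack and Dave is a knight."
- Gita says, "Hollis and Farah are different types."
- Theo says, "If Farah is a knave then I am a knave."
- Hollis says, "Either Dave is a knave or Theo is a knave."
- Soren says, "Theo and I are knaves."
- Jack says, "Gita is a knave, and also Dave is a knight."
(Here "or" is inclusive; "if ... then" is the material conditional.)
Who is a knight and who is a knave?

Knights: Farah, Theo, and Hollis. Knaves: Dave, Rhea, Gita, Soren, and Jack.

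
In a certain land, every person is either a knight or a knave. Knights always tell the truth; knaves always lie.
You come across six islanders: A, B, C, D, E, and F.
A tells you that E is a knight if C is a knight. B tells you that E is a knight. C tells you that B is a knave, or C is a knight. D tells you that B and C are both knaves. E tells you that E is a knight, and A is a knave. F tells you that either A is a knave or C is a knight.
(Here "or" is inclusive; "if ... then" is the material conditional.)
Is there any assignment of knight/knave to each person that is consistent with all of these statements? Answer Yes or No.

One consistent assignment: A=knave, B=knave, C=knight, D=knave, E=knave, F=knight.

Yes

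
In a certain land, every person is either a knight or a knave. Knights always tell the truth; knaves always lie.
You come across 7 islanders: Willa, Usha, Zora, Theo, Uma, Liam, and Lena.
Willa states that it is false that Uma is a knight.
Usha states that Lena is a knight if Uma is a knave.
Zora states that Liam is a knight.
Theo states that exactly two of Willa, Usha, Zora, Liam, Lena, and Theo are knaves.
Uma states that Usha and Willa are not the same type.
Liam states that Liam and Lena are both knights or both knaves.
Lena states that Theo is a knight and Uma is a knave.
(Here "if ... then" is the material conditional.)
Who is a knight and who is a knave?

Knights: Willa, Usha, Theo, and Lena. Knaves: Zora, Uma, and Liam.

As a knight, Willa's statement "it is false that Uma is a knight" should be true; it is.
Usha is a knight, so "Lena is a knight if Uma is a knave" must be true — and it is.
Zora is a knave, so "Liam is a knight" must be False — and it is.
Theo (knight): "exactly two of Willa, Usha, Zora, Liam, Lena, and Theo are knaves" — true. ✓
As a knave, Uma's statement "Usha and Willa are not the same type" should be False; it is.
Since Liam is a knave, "Liam and Lena are both knights or both knaves" needs to be False, which holds.
Lena (knight): "Theo is a knight and Uma is a knave" — true. ✓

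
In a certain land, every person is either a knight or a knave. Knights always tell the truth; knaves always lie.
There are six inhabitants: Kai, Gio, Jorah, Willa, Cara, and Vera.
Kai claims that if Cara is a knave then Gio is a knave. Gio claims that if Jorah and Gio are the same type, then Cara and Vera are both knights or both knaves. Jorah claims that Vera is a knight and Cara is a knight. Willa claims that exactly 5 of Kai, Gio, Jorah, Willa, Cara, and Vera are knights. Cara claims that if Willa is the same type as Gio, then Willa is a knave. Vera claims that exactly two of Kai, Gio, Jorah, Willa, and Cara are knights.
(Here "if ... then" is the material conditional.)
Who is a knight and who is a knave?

Kai is a knight, so "if Cara is a knave then Gio is a knave" must be True — and it is.
Gio is a knight, and the claim "if Jorah and Gio are the same type, then Cara and Vera are both knights or both knaves" is indeed True.
Jorah is a knave; "Vera is a knight and Cara is a knight" is False, as required.
Willa is a knave; "exactly 5 of Kai, Gio, Jorah, Willa, Cara, and Vera are knights" is False, as required.
Since Cara is a knight, "if Willa is the same type as Gio, then Willa is a knave" needs to be True, which holds.
Since Vera is a knave, "exactly two of Kai, Gio, Jorah, Willa, and Cara are knights" needs to be False, which holds.

Kai is a knight, Gio is a knight, Jorah is a knave, Willa is a knave, Cara is a knight, and Vera is a knave.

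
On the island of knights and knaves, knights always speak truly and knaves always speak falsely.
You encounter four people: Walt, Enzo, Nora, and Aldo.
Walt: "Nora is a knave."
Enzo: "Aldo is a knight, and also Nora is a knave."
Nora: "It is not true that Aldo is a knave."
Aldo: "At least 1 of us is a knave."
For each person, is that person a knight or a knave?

Walt is a knave, Enzo is a knave, Nora is a knight, and Aldo is a knight.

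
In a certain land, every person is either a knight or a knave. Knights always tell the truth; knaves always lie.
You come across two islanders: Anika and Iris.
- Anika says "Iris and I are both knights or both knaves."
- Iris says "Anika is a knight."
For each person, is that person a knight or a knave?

Suppose Anika is a knave. Then Anika's statement "Iris and I are both knights or both knaves" would have to be false. Checking the 2 ways to assign the others, none is consistent with every speaker.
(For instance, with Iris=knight, Iris's claim "Anika is a knight" comes out false where it would need to be true.)
So Anika must be a knight, making "Iris and I are both knights or both knaves" true. Taking Anika=knight, Iris=knight, each remaining statement checks out:
  Iris (knight): "Anika is a knight" — true. ✓
This is the unique consistent assignment.

Knights: Anika and Iris. Knaves: none.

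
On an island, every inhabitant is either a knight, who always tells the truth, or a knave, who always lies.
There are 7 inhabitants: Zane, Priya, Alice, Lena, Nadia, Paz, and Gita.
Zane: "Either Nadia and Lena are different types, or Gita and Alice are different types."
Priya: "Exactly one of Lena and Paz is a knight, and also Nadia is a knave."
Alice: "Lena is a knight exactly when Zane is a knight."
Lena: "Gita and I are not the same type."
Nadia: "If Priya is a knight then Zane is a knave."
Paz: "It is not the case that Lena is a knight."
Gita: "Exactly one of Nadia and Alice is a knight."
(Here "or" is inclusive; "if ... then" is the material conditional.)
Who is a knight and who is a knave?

Zane (knight): "either Nadia and Lena are different types, or Gita and Alice are different types" — true. ✓
Since Priya is a knave, "exactly one of Lena and Paz is a knight, and also Nadia is a knave" needs to be False, which holds.
Alice is a knight, and the claim "Lena is a knight exactly when Zane is a knight" is indeed true.
Lena (knight): "Gita and I are not the same type" — true. ✓
Since Nadia is a knight, "if Priya is a knight then Zane is a knave" needs to be true, which holds.
As a knave, Paz's statement "it is not the case that Lena is a knight" should be False; it is.
Gita is a knave; "exactly one of Nadia and Alice is a knight" is False, as required.

Knights: Zane, Alice, Lena, and Nadia. Knaves: Priya, Paz, and Gita.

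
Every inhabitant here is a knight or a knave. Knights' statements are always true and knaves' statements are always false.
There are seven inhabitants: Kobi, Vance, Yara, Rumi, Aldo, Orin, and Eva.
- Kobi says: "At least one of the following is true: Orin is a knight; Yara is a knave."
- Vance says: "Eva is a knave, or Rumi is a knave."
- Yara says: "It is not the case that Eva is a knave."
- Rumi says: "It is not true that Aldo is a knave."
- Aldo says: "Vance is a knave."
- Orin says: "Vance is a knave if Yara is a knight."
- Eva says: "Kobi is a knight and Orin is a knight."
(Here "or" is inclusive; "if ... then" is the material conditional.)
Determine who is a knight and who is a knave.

Kobi is a knight, Vance is a knave, Yara is a knight, Rumi is a knight, Aldo is a knight, Orin is a knight, and Eva is a knight.

Since Kobi is a knight, "at least one of the following is true: Orin is a knight; Yara is a knave" needs to be True, which holds.
Since Vance is a knave, "Eva is a knave, or Rumi is a knave" needs to be False, which holds.
Yara is a knight, and the claim "it is not the case that Eva is a knave" is indeed True.
Rumi is a knight, so "it is not true that Aldo is a knave" must be True — and it is.
Since Aldo is a knight, "Vance is a knave" needs to be True, which holds.
Orin is a knight, so "Vance is a knave if Yara is a knight" must be True — and it is.
Eva is a knight, and the claim "Kobi is a knight and Orin is a knight" is indeed True.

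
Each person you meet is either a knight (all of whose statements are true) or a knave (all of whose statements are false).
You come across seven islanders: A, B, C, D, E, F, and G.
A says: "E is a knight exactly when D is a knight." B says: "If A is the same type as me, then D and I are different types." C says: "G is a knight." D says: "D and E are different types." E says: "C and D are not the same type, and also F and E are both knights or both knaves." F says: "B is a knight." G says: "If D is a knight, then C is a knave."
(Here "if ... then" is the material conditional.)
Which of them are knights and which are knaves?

A is a knight, B is a knight, C is a knight, D is a knave, E is a knave, F is a knight, and G is a knight.

A is a knight; "E is a knight exactly when D is a knight" is True, as required.
B is a knight, and the claim "if A is the same type as me, then D and I are different types" is indeed True.
C (knight): "G is a knight" — True. ✓
As a knave, D's statement "D and E are different types" should be false; it is.
As a knave, E's statement "C and D are not the same type, and also F and E are both knights or both knaves" should be false; it is.
As a knight, F's statement "B is a knight" should be True; it is.
G (knight): "if D is a knight, then C is a knave" — True. ✓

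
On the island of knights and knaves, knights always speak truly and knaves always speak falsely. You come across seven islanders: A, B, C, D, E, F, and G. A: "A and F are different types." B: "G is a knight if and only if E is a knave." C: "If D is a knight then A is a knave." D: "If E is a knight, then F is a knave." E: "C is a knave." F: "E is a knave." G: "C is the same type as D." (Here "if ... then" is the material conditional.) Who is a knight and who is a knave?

Since A is a knight, "A and F are different types" needs to be True, which holds.
B is a knight, so "G is a knight if and only if E is a knave" must be True — and it is.
C is a knave, and the claim "if D is a knight then A is a knave" is indeed False.
D is a knight, so "if E is a knight, then F is a knave" must be True — and it is.
E is a knight, and the claim "C is a knave" is indeed True.
As a knave, F's statement "E is a knave" should be False; it is.
G is a knave, so "C is the same type as D" must be False — and it is.

A is a knight, B is a knight, C is a knave, D is a knight, E is a knight, F is a knave, and G is a knave.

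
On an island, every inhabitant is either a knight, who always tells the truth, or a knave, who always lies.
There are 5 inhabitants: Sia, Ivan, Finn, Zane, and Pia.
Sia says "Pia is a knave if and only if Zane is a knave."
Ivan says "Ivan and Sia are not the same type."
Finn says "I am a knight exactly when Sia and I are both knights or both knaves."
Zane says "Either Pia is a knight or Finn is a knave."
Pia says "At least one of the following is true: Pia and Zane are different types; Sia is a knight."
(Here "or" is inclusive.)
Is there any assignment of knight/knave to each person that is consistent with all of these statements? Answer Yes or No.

No

Checking all 32 assignments, each has at least one speaker whose statement's truth value contradicts their type.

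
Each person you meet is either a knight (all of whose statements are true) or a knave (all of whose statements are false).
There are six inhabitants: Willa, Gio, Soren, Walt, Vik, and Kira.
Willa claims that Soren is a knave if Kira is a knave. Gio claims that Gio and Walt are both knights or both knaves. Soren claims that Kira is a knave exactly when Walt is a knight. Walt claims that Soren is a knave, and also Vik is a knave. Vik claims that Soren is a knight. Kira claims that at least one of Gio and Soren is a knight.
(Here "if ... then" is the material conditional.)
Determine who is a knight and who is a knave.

Willa is a knight; "Soren is a knave if Kira is a knave" is True, as required.
Gio is a knight, and the claim "Gio and Walt are both knights or both knaves" is indeed True.
Soren is a knave, so "Kira is a knave exactly when Walt is a knight" must be False — and it is.
Walt (knight): "Soren is a knave, and also Vik is a knave" — True. ✓
Since Vik is a knave, "Soren is a knight" needs to be False, which holds.
As a knight, Kira's statement "at least one of Gio and Soren is a knight" should be True; it is.

Willa is a knight, Gio is a knight, Soren is a knave, Walt is a knight, Vik is a knave, and Kira is a knight.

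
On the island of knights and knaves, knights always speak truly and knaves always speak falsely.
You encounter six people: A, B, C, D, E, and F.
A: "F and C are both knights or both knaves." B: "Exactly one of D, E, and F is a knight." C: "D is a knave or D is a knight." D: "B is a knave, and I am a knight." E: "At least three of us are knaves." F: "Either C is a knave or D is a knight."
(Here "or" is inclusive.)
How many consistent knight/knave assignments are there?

Consistent assignments:
  A=knight, B=knave, C=knight, D=knight, E=knave, F=knight
  A=knave, B=knight, C=knight, D=knave, E=knight, F=knave

2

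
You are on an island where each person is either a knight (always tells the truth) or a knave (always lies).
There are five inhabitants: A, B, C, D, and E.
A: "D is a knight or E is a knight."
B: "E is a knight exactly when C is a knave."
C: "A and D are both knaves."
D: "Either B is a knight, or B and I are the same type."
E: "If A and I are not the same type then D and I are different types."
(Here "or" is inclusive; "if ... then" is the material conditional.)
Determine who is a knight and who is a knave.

A is a knight, so "D is a knight or E is a knight" must be true — and it is.
B is a knight; "E is a knight exactly when C is a knave" is true, as required.
Since C is a knave, "A and D are both knaves" needs to be False, which holds.
D (knight): "either B is a knight, or B and I are the same type" — true. ✓
Since E is a knight, "if A and I are not the same type then D and I are different types" needs to be true, which holds.

A is a knight, B is a knight, C is a knave, D is a knight, and E is a knight.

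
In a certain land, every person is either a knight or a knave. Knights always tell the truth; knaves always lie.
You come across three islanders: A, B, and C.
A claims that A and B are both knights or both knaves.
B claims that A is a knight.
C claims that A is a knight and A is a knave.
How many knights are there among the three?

The unique consistent assignment is A=knight, B=knight, C=knave.
That has 2 knights.

2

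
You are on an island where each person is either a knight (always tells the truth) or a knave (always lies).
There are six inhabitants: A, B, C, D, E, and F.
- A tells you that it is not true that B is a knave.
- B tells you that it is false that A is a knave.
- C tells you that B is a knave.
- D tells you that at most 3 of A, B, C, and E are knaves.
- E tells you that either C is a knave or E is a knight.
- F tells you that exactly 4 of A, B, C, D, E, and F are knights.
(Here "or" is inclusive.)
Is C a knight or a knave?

Consistent assignments: {A=knave, B=knave, C=knight, D=knight, E=knight, F=knight}; {A=knave, B=knave, C=knight, D=knight, E=knight, F=knave}; {A=knave, B=knave, C=knight, D=knight, E=knave, F=knave}
In every consistent assignment, C is a knight.

C is a knight.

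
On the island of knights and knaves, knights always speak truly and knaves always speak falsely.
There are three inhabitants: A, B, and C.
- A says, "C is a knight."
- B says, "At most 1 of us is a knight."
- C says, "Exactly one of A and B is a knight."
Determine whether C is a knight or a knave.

C is a knight.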